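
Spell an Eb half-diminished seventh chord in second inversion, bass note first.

Bbb, Db, Eb, Gb

Spelling Eb half-diminished seventh: Eb–Gb–Bbb–Db. In second inversion the fifth is bass, giving Bbb, Db, Eb, Gb from the bottom.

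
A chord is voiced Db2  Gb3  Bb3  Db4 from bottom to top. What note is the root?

Gb

The distinct letter names are Db, Gb, Bb. Arranged as a stack of thirds they read Gb–Bb–Db, so Gb is the root (a Gb major triad).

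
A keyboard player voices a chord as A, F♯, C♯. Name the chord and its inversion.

F# minor, first inversion

Reducing to letter names: A, F#, C#. These stack in thirds as F#–A–C# — an F# minor triad.
A is the third of F# minor; third in the bass means first inversion (figured bass 6).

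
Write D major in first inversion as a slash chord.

DM/F#

First inversion of D major has the third (F#) in the bass. As a slash chord: DM/F#.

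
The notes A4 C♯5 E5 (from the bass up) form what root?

A, C#, E are the tones of an A major triad (A–C#–E), making A the root.

A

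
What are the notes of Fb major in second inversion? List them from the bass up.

The chord tones are Fb–Ab–Cb. With the fifth (Cb) lowest for second inversion: Cb, Fb, Ab.

Cb, Fb, Ab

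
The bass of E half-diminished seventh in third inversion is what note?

E half-diminished seventh is E–G–Bb–D. Third inversion places the seventh in the bass: D.

D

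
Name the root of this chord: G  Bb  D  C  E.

G, Bb, D, C, E are the tones of a C dominant ninth chord (C–E–G–Bb–D), making C the root.

C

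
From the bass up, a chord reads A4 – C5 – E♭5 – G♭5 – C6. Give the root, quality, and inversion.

A diminished seventh, root position

The distinct note names are A, C, Eb, Gb. Stacked in thirds they read A–C–Eb–Gb, which is a diminished seventh chord on A.
With the root (A) in the bass, the chord is in root position (figured bass 7).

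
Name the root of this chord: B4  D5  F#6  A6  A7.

The distinct letter names are B, D, F#, A. Arranged as a stack of thirds they read B–D–F#–A, so B is the root (a B minor seventh chord).

B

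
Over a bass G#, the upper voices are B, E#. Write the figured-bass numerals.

6

The notes G#, B, E# stack in thirds as E#–G#–B — an E# diminished triad. The bass G# is the third, so this is first inversion: figured 6.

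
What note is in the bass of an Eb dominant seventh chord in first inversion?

G

The third of Eb dominant seventh (Eb–G–Bb–Db) is G; that is the bass in first inversion.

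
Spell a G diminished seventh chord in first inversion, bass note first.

Spelling G diminished seventh: G–Bb–Db–Fb. In first inversion the third is bass, giving Bb, Db, Fb, G from the bottom.

Bb, Db, Fb, G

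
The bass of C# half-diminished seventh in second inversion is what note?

In second inversion the fifth is lowest. For C# half-diminished seventh (C#–E–G–B) that is G.

G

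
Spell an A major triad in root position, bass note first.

A major is A–C#–E. Root position puts the root (A) in the bass, with the remaining tones above: A, C#, E.

A, C#, E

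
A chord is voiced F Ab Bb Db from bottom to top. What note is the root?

Bb

F, Ab, Bb, Db are the tones of a Bb minor seventh chord (Bb–Db–F–Ab), making Bb the root.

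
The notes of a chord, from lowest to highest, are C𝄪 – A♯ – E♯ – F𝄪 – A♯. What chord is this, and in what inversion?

F## minor seventh, second inversion

Reducing to letter names: C##, A#, E#, F##. These stack in thirds as F##–A#–C##–E# — an F## minor seventh chord.
The lowest note is C##, the fifth of the chord, so this is second inversion (figured bass 4/3).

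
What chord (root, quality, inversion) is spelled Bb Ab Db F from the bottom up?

The distinct note names are Bb, Ab, Db, F. Stacked in thirds they read Bb–Db–F–Ab, which is a minor seventh chord on Bb.
The lowest note is Bb, the root of the chord, so this is root position (figured bass 7).

Bb minor seventh, root position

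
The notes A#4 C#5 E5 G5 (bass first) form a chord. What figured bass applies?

7

The notes A#, C#, E, G stack in thirds as A#–C#–E–G — an A# diminished seventh chord. The bass A# is the root, so this is root position: figured 7.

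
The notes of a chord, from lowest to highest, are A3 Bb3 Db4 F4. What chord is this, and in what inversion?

Bb minor-major seventh, third inversion

Reducing to letter names: A, Bb, Db, F. These stack in thirds as Bb–Db–F–A — a Bb minor-major seventh chord.
The lowest note is A, the seventh of the chord, so this is third inversion (figured bass 4/2).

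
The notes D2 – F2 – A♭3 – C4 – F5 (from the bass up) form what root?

Reordering D, F, Ab, C into stacked thirds gives D–F–Ab–C; the bottom of that stack, D, is the root.

D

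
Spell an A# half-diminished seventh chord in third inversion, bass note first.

G#, A#, C#, E

Spelling A# half-diminished seventh: A#–C#–E–G#. In third inversion the seventh is bass, giving G#, A#, C#, E from the bottom.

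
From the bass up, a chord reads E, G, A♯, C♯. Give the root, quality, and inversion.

The distinct note names are E, G, A#, C#. Stacked in thirds they read A#–C#–E–G, which is a diminished seventh chord on A#.
E is the fifth of A# diminished seventh; fifth in the bass means second inversion (figured bass 4/3).

A# diminished seventh, second inversion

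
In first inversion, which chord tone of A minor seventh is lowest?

The third of A minor seventh (A–C–E–G) is C; that is the bass in first inversion.

C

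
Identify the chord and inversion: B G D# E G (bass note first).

The distinct note names are B, G, D#, E. Stacked in thirds they read E–G–B–D#, which is a minor-major seventh chord on E.
The lowest note is B, the fifth of the chord, so this is second inversion (figured bass 4/3).

E minor-major seventh, second inversion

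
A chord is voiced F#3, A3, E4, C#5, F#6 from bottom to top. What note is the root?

F#

F#, A, E, C# are the tones of an F# minor seventh chord (F#–A–C#–E), making F# the root.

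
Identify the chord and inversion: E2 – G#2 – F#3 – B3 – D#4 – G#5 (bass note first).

E major ninth, root position

Reducing to letter names: E, G#, F#, B, D#. These stack in thirds as E–G#–B–D#–F# — an E major ninth chord.
The lowest note is E, the root of the chord, so this is root position.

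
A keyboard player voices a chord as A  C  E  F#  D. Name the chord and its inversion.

The pitch classes A, C, E, F#, D arrange in thirds as D–F#–A–C–E: a D dominant ninth chord.
The lowest note is A, the fifth of the chord, so this is second inversion.

D dominant ninth, second inversion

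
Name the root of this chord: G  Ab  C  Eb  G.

Ab

G, Ab, C, Eb are the tones of an Ab major seventh chord (Ab–C–Eb–G), making Ab the root.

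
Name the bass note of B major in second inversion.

The fifth of B major (B–D#–F#) is F#; that is the bass in second inversion.

F#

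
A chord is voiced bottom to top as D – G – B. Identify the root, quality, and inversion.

Reducing to letter names: D, G, B. These stack in thirds as G–B–D — a G major triad.
With the fifth (D) in the bass, the chord is in second inversion (figured bass 6/4).

G major, second inversion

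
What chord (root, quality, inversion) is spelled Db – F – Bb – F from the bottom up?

The distinct note names are Db, F, Bb. Stacked in thirds they read Bb–Db–F, which is a minor triad on Bb.
The lowest note is Db, the third of the chord, so this is first inversion (figured bass 6).

Bb minor, first inversion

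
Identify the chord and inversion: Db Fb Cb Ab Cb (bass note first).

The pitch classes Db, Fb, Cb, Ab arrange in thirds as Db–Fb–Ab–Cb: a Db minor seventh chord.
Db is the root of Db minor seventh; root in the bass means root position (figured bass 7).

Db minor seventh, root position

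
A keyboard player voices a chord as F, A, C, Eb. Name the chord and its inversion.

Reducing to letter names: F, A, C, Eb. These stack in thirds as F–A–C–Eb — an F dominant seventh chord.
The lowest note is F, the root of the chord, so this is root position (figured bass 7).

F dominant seventh, root position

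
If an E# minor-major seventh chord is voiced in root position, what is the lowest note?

E#

In root position the root is lowest. For E# minor-major seventh (E#–G#–B#–D##) that is E#.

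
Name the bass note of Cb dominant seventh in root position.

In root position the root is lowest. For Cb dominant seventh (Cb–Eb–Gb–Bbb) that is Cb.

Cb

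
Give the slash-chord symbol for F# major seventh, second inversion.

F#maj7/C#

Second inversion of F# major seventh has the fifth (C#) in the bass. As a slash chord: F#maj7/C#.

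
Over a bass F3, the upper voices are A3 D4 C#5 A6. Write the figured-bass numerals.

The notes F, A, D, C# stack in thirds as D–F–A–C# — a D minor-major seventh chord. The bass F is the third, so this is first inversion: figured 6/5.

6/5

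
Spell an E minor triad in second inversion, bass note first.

E minor is E–G–B. Second inversion puts the fifth (B) in the bass, with the remaining tones above: B, E, G.

B, E, G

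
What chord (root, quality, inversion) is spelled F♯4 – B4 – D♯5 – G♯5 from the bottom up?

The pitch classes F#, B, D#, G# arrange in thirds as G#–B–D#–F#: a G# minor seventh chord.
F# is the seventh of G# minor seventh; seventh in the bass means third inversion (figured bass 4/2).

G# minor seventh, third inversion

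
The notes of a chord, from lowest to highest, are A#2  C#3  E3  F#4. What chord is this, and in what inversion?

F# dominant seventh, first inversion

Reducing to letter names: A#, C#, E, F#. These stack in thirds as F#–A#–C#–E — an F# dominant seventh chord.
The lowest note is A#, the third of the chord, so this is first inversion (figured bass 6/5).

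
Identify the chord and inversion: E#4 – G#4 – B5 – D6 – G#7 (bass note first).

The pitch classes E#, G#, B, D arrange in thirds as E#–G#–B–D: an E# diminished seventh chord.
E# is the root of E# diminished seventh; root in the bass means root position (figured bass 7).

E# diminished seventh, root position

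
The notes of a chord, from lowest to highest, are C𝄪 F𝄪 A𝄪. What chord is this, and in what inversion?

The pitch classes C##, F##, A## arrange in thirds as F##–A##–C##: an F## major triad.
The lowest note is C##, the fifth of the chord, so this is second inversion (figured bass 6/4).

F## major, second inversion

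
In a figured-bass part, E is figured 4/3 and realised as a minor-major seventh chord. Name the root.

The figures 4/3 mean the fifth of the chord is in the bass. If E is the fifth of a minor-major seventh chord, the root is A (chord tones A–C–E–G#).

A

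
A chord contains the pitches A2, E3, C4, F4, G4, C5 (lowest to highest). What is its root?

F

The distinct letter names are A, E, C, F, G. Arranged as a stack of thirds they read F–A–C–E–G, so F is the root (an F major ninth chord).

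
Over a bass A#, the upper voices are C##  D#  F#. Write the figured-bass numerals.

4/3

The notes A#, C##, D#, F# stack in thirds as D#–F#–A#–C## — a D# minor-major seventh chord. The bass A# is the fifth, so this is second inversion: figured 4/3.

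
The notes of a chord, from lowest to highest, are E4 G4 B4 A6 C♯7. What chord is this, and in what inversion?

The pitch classes E, G, B, A, C# arrange in thirds as A–C#–E–G–B: an A dominant ninth chord.
E is the fifth of A dominant ninth; fifth in the bass means second inversion.

A dominant ninth, second inversion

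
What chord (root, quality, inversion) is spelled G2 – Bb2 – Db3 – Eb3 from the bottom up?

Eb dominant seventh, first inversion

Reducing to letter names: G, Bb, Db, Eb. These stack in thirds as Eb–G–Bb–Db — an Eb dominant seventh chord.
The lowest note is G, the third of the chord, so this is first inversion (figured bass 6/5).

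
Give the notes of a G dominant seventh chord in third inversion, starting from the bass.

G dominant seventh is G–B–D–F. Third inversion puts the seventh (F) in the bass, with the remaining tones above: F, G, B, D.

F, G, B, D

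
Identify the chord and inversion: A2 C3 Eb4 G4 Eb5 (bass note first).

A half-diminished seventh, root position

The pitch classes A, C, Eb, G arrange in thirds as A–C–Eb–G: an A half-diminished seventh chord.
With the root (A) in the bass, the chord is in root position (figured bass 7).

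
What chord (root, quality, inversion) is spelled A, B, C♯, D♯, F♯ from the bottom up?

B dominant ninth, third inversion

The pitch classes A, B, C#, D#, F# arrange in thirds as B–D#–F#–A–C#: a B dominant ninth chord.
A is the seventh of B dominant ninth; seventh in the bass means third inversion.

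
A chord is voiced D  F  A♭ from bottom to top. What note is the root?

D

Reordering D, F, Ab into stacked thirds gives D–F–Ab; the bottom of that stack, D, is the root.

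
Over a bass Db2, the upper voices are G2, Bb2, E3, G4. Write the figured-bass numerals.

The notes Db, G, Bb, E stack in thirds as E–G–Bb–Db — an E diminished seventh chord. The bass Db is the seventh, so this is third inversion: figured 4/2.

4/2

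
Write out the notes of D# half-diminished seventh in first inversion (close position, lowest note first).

F#, A, C#, D#

The chord tones are D#–F#–A–C#. With the third (F#) lowest for first inversion: F#, A, C#, D#.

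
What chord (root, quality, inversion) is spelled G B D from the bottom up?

G major, root position

The distinct note names are G, B, D. Stacked in thirds they read G–B–D, which is a major triad on G.
With the root (G) in the bass, the chord is in root position (figured bass 5/3).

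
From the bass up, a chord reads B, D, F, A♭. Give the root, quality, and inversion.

The pitch classes B, D, F, Ab arrange in thirds as B–D–F–Ab: a B diminished seventh chord.
B is the root of B diminished seventh; root in the bass means root position (figured bass 7).

B diminished seventh, root position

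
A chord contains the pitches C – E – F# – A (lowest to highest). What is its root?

Reordering C, E, F#, A into stacked thirds gives F#–A–C–E; the bottom of that stack, F#, is the root.

F#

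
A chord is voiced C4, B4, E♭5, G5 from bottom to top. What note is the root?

C, B, Eb, G are the tones of a C minor-major seventh chord (C–Eb–G–B), making C the root.

C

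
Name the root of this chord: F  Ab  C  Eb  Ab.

F

Reordering F, Ab, C, Eb into stacked thirds gives F–Ab–C–Eb; the bottom of that stack, F, is the root.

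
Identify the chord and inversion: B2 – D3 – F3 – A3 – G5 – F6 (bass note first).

The distinct note names are B, D, F, A, G. Stacked in thirds they read G–B–D–F–A, which is a dominant ninth chord on G.
The lowest note is B, the third of the chord, so this is first inversion.

G dominant ninth, first inversion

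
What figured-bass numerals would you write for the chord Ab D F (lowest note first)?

6/4

The notes Ab, D, F stack in thirds as D–F–Ab — a D diminished triad. The bass Ab is the fifth, so this is second inversion: figured 6/4.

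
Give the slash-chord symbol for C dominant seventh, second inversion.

C7/G

Second inversion of C dominant seventh has the fifth (G) in the bass. As a slash chord: C7/G.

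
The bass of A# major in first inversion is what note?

C##

The third of A# major (A#–C##–E#) is C##; that is the bass in first inversion.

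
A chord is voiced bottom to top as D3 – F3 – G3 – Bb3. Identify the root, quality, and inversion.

G minor seventh, second inversion

Reducing to letter names: D, F, G, Bb. These stack in thirds as G–Bb–D–F — a G minor seventh chord.
With the fifth (D) in the bass, the chord is in second inversion (figured bass 4/3).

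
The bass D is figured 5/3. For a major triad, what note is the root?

The figures 5/3 mean the root of the chord is in the bass. If D is the root of a major triad, the root is D (chord tones D–F#–A).

D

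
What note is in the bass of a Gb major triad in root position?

Gb

In root position the root is lowest. For Gb major (Gb–Bb–Db) that is Gb.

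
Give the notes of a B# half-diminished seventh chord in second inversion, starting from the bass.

The chord tones are B#–D#–F#–A#. With the fifth (F#) lowest for second inversion: F#, A#, B#, D#.

F#, A#, B#, D#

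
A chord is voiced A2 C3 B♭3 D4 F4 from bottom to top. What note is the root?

The distinct letter names are A, C, Bb, D, F. Arranged as a stack of thirds they read Bb–D–F–A–C, so Bb is the root (a Bb major ninth chord).

Bb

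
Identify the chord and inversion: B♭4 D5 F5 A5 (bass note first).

Bb major seventh, root position

The distinct note names are Bb, D, F, A. Stacked in thirds they read Bb–D–F–A, which is a major seventh chord on Bb.
The lowest note is Bb, the root of the chord, so this is root position (figured bass 7).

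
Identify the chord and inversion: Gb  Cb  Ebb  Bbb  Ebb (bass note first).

Cb minor seventh, second inversion

The distinct note names are Gb, Cb, Ebb, Bbb. Stacked in thirds they read Cb–Ebb–Gb–Bbb, which is a minor seventh chord on Cb.
With the fifth (Gb) in the bass, the chord is in second inversion (figured bass 4/3).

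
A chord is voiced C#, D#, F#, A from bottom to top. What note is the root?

Reordering C#, D#, F#, A into stacked thirds gives D#–F#–A–C#; the bottom of that stack, D#, is the root.

D#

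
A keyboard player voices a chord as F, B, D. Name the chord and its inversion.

Reducing to letter names: F, B, D. These stack in thirds as B–D–F — a B diminished triad.
F is the fifth of B diminished; fifth in the bass means second inversion (figured bass 6/4).

B diminished, second inversion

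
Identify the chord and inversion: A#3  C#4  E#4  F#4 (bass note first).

The distinct note names are A#, C#, E#, F#. Stacked in thirds they read F#–A#–C#–E#, which is a major seventh chord on F#.
A# is the third of F# major seventh; third in the bass means first inversion (figured bass 6/5).

F# major seventh, first inversion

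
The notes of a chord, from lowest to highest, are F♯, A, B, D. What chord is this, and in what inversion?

Reducing to letter names: F#, A, B, D. These stack in thirds as B–D–F#–A — a B minor seventh chord.
F# is the fifth of B minor seventh; fifth in the bass means second inversion (figured bass 4/3).

B minor seventh, second inversion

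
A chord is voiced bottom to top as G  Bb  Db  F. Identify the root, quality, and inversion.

Reducing to letter names: G, Bb, Db, F. These stack in thirds as G–Bb–Db–F — a G half-diminished seventh chord.
G is the root of G half-diminished seventh; root in the bass means root position (figured bass 7).

G half-diminished seventh, root position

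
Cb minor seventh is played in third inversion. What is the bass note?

Bbb

In third inversion the seventh is lowest. For Cb minor seventh (Cb–Ebb–Gb–Bbb) that is Bbb.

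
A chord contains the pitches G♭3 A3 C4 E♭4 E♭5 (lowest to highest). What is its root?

A

Reordering Gb, A, C, Eb into stacked thirds gives A–C–Eb–Gb; the bottom of that stack, A, is the root.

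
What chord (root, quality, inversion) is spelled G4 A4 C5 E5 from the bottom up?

A minor seventh, third inversion

The pitch classes G, A, C, E arrange in thirds as A–C–E–G: an A minor seventh chord.
The lowest note is G, the seventh of the chord, so this is third inversion (figured bass 4/2).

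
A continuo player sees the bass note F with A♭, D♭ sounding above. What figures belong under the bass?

6

The notes F, Ab, Db stack in thirds as Db–F–Ab — a Db major triad. The bass F is the third, so this is first inversion: figured 6.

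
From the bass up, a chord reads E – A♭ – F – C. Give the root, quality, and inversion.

Reducing to letter names: E, Ab, F, C. These stack in thirds as F–Ab–C–E — an F minor-major seventh chord.
The lowest note is E, the seventh of the chord, so this is third inversion (figured bass 4/2).

F minor-major seventh, third inversion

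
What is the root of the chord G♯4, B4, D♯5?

G#

G#, B, D# are the tones of a G# minor triad (G#–B–D#), making G# the root.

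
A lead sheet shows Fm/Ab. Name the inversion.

first inversion

Fm/Ab means F minor with Ab in the bass. Ab is the third of F minor (F–Ab–C), so this is first inversion.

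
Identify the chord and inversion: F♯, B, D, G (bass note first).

G major seventh, third inversion

The pitch classes F#, B, D, G arrange in thirds as G–B–D–F#: a G major seventh chord.
F# is the seventh of G major seventh; seventh in the bass means third inversion (figured bass 4/2).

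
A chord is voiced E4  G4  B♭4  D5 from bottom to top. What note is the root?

E

The distinct letter names are E, G, Bb, D. Arranged as a stack of thirds they read E–G–Bb–D, so E is the root (an E half-diminished seventh chord).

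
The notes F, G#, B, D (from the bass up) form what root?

G#

Reordering F, G#, B, D into stacked thirds gives G#–B–D–F; the bottom of that stack, G#, is the root.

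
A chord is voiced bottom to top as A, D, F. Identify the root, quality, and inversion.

D minor, second inversion

The distinct note names are A, D, F. Stacked in thirds they read D–F–A, which is a minor triad on D.
A is the fifth of D minor; fifth in the bass means second inversion (figured bass 6/4).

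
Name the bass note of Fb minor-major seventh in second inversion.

The fifth of Fb minor-major seventh (Fb–Abb–Cb–Eb) is Cb; that is the bass in second inversion.

Cb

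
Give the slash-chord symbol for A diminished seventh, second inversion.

Second inversion of A diminished seventh has the fifth (Eb) in the bass. As a slash chord: Adim7/Eb.

Adim7/Eb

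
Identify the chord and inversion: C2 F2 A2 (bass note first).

The pitch classes C, F, A arrange in thirds as F–A–C: an F major triad.
With the fifth (C) in the bass, the chord is in second inversion (figured bass 6/4).

F major, second inversion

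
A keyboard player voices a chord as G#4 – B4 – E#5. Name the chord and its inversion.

E# diminished, first inversion

Reducing to letter names: G#, B, E#. These stack in thirds as E#–G#–B — an E# diminished triad.
G# is the third of E# diminished; third in the bass means first inversion (figured bass 6).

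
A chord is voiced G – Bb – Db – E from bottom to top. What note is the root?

The distinct letter names are G, Bb, Db, E. Arranged as a stack of thirds they read E–G–Bb–Db, so E is the root (an E diminished seventh chord).

E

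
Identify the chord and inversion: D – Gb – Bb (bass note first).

The distinct note names are D, Gb, Bb. Stacked in thirds they read Gb–Bb–D, which is an augmented triad on Gb.
The lowest note is D, the fifth of the chord, so this is second inversion (figured bass 6/4).

Gb augmented, second inversion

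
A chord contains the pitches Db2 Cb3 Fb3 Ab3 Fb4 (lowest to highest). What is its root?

Db

Reordering Db, Cb, Fb, Ab into stacked thirds gives Db–Fb–Ab–Cb; the bottom of that stack, Db, is the root.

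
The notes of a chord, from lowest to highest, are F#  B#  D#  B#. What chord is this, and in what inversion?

B# diminished, second inversion

The pitch classes F#, B#, D# arrange in thirds as B#–D#–F#: a B# diminished triad.
With the fifth (F#) in the bass, the chord is in second inversion (figured bass 6/4).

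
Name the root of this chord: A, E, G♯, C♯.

A

Reordering A, E, G#, C# into stacked thirds gives A–C#–E–G#; the bottom of that stack, A, is the root.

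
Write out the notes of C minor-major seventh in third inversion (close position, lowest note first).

B, C, Eb, G

Spelling C minor-major seventh: C–Eb–G–B. In third inversion the seventh is bass, giving B, C, Eb, G from the bottom.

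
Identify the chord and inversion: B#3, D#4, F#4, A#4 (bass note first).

Reducing to letter names: B#, D#, F#, A#. These stack in thirds as B#–D#–F#–A# — a B# half-diminished seventh chord.
B# is the root of B# half-diminished seventh; root in the bass means root position (figured bass 7).

B# half-diminished seventh, root position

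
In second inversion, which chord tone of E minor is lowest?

B

In second inversion the fifth is lowest. For E minor (E–G–B) that is B.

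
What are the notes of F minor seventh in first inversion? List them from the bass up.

The chord tones are F–Ab–C–Eb. With the third (Ab) lowest for first inversion: Ab, C, Eb, F.

Ab, C, Eb, F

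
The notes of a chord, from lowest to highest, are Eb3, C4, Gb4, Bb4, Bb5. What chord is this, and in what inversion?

The pitch classes Eb, C, Gb, Bb arrange in thirds as C–Eb–Gb–Bb: a C half-diminished seventh chord.
The lowest note is Eb, the third of the chord, so this is first inversion (figured bass 6/5).

C half-diminished seventh, first inversion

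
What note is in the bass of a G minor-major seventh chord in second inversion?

D

G minor-major seventh is G–Bb–D–F#. Second inversion places the fifth in the bass: D.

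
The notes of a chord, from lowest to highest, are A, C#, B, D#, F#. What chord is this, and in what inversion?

The distinct note names are A, C#, B, D#, F#. Stacked in thirds they read B–D#–F#–A–C#, which is a dominant ninth chord on B.
With the seventh (A) in the bass, the chord is in third inversion.

B dominant ninth, third inversion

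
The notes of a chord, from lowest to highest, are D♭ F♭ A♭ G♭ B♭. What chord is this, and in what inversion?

The distinct note names are Db, Fb, Ab, Gb, Bb. Stacked in thirds they read Gb–Bb–Db–Fb–Ab, which is a dominant ninth chord on Gb.
The lowest note is Db, the fifth of the chord, so this is second inversion.

Gb dominant ninth, second inversion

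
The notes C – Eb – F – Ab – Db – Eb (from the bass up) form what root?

Db

The distinct letter names are C, Eb, F, Ab, Db. Arranged as a stack of thirds they read Db–F–Ab–C–Eb, so Db is the root (a Db major ninth chord).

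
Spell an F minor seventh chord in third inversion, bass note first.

The chord tones are F–Ab–C–Eb. With the seventh (Eb) lowest for third inversion: Eb, F, Ab, C.

Eb, F, Ab, C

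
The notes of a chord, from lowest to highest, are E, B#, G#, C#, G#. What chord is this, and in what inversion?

C# minor-major seventh, first inversion

The pitch classes E, B#, G#, C# arrange in thirds as C#–E–G#–B#: a C# minor-major seventh chord.
The lowest note is E, the third of the chord, so this is first inversion (figured bass 6/5).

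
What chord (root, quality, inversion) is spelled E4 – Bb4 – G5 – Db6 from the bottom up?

The distinct note names are E, Bb, G, Db. Stacked in thirds they read E–G–Bb–Db, which is a diminished seventh chord on E.
E is the root of E diminished seventh; root in the bass means root position (figured bass 7).

E diminished seventh, root position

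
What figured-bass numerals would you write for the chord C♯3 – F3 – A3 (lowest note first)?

The notes C#, F, A stack in thirds as F–A–C# — an F augmented triad. The bass C# is the fifth, so this is second inversion: figured 6/4.

6/4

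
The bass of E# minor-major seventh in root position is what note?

E# minor-major seventh is E#–G#–B#–D##. Root position places the root in the bass: E#.

E#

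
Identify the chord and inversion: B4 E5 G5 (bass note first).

E minor, second inversion

The distinct note names are B, E, G. Stacked in thirds they read E–G–B, which is a minor triad on E.
With the fifth (B) in the bass, the chord is in second inversion (figured bass 6/4).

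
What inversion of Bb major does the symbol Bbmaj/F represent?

second inversion

Bbmaj/F means Bb major with F in the bass. F is the fifth of Bb major (Bb–D–F), so this is second inversion.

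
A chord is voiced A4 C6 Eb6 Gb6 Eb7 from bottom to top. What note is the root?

A

The distinct letter names are A, C, Eb, Gb. Arranged as a stack of thirds they read A–C–Eb–Gb, so A is the root (an A diminished seventh chord).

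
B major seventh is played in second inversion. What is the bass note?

F#

In second inversion the fifth is lowest. For B major seventh (B–D#–F#–A#) that is F#.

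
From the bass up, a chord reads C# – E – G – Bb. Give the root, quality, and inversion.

C# diminished seventh, root position

Reducing to letter names: C#, E, G, Bb. These stack in thirds as C#–E–G–Bb — a C# diminished seventh chord.
C# is the root of C# diminished seventh; root in the bass means root position (figured bass 7).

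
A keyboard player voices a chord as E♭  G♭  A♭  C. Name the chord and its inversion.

The pitch classes Eb, Gb, Ab, C arrange in thirds as Ab–C–Eb–Gb: an Ab dominant seventh chord.
Eb is the fifth of Ab dominant seventh; fifth in the bass means second inversion (figured bass 4/3).

Ab dominant seventh, second inversion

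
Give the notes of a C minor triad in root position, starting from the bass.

C, Eb, G

Spelling C minor: C–Eb–G. In root position the root is bass, giving C, Eb, G from the bottom.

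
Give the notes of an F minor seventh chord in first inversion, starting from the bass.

F minor seventh is F–Ab–C–Eb. First inversion puts the third (Ab) in the bass, with the remaining tones above: Ab, C, Eb, F.

Ab, C, Eb, F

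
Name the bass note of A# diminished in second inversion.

E

The fifth of A# diminished (A#–C#–E) is E; that is the bass in second inversion.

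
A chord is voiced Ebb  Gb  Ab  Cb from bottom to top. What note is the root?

Ab

Ebb, Gb, Ab, Cb are the tones of an Ab half-diminished seventh chord (Ab–Cb–Ebb–Gb), making Ab the root.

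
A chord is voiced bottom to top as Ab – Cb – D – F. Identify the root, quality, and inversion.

The distinct note names are Ab, Cb, D, F. Stacked in thirds they read D–F–Ab–Cb, which is a diminished seventh chord on D.
With the fifth (Ab) in the bass, the chord is in second inversion (figured bass 4/3).

D diminished seventh, second inversion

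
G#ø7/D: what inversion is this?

G#ø7/D means G# half-diminished seventh with D in the bass. D is the fifth of G# half-diminished seventh (G#–B–D–F#), so this is second inversion.

second inversion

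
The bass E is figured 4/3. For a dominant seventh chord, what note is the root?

A

The figures 4/3 mean the fifth of the chord is in the bass. If E is the fifth of a dominant seventh chord, the root is A (chord tones A–C#–E–G).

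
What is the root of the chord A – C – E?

Reordering A, C, E into stacked thirds gives A–C–E; the bottom of that stack, A, is the root.

A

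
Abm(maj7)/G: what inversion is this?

Abm(maj7)/G means Ab minor-major seventh with G in the bass. G is the seventh of Ab minor-major seventh (Ab–Cb–Eb–G), so this is third inversion.

third inversion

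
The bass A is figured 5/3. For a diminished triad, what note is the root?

A

The figures 5/3 mean the root of the chord is in the bass. If A is the root of a diminished triad, the root is A (chord tones A–C–Eb).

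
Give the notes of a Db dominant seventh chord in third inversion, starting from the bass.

Spelling Db dominant seventh: Db–F–Ab–Cb. In third inversion the seventh is bass, giving Cb, Db, F, Ab from the bottom.

Cb, Db, F, Ab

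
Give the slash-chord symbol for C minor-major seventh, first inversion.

Cm(maj7)/Eb

First inversion of C minor-major seventh has the third (Eb) in the bass. As a slash chord: Cm(maj7)/Eb.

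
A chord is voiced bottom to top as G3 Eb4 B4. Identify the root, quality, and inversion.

The distinct note names are G, Eb, B. Stacked in thirds they read Eb–G–B, which is an augmented triad on Eb.
The lowest note is G, the third of the chord, so this is first inversion (figured bass 6).

Eb augmented, first inversion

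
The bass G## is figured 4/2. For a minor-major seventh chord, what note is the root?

The figures 4/2 mean the seventh of the chord is in the bass. If G## is the seventh of a minor-major seventh chord, the root is A# (chord tones A#–C#–E#–G##).

A#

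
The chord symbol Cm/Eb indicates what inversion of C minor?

first inversion

Cm/Eb means C minor with Eb in the bass. Eb is the third of C minor (C–Eb–G), so this is first inversion.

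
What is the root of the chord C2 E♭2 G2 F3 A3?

Reordering C, Eb, G, F, A into stacked thirds gives F–A–C–Eb–G; the bottom of that stack, F, is the root.

F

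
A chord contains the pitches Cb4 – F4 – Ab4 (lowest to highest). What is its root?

Cb, F, Ab are the tones of an F diminished triad (F–Ab–Cb), making F the root.

F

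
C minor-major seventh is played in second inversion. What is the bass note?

G

The fifth of C minor-major seventh (C–Eb–G–B) is G; that is the bass in second inversion.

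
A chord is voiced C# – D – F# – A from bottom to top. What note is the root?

D

Reordering C#, D, F#, A into stacked thirds gives D–F#–A–C#; the bottom of that stack, D, is the root.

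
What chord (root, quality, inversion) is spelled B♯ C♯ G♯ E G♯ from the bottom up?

The distinct note names are B#, C#, G#, E. Stacked in thirds they read C#–E–G#–B#, which is a minor-major seventh chord on C#.
The lowest note is B#, the seventh of the chord, so this is third inversion (figured bass 4/2).

C# minor-major seventh, third inversion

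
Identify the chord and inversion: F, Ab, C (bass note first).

Reducing to letter names: F, Ab, C. These stack in thirds as F–Ab–C — an F minor triad.
With the root (F) in the bass, the chord is in root position (figured bass 5/3).

F minor, root position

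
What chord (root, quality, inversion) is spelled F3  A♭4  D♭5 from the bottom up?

The pitch classes F, Ab, Db arrange in thirds as Db–F–Ab: a Db major triad.
The lowest note is F, the third of the chord, so this is first inversion (figured bass 6).

Db major, first inversion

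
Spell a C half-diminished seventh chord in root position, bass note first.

C, Eb, Gb, Bb

Spelling C half-diminished seventh: C–Eb–Gb–Bb. In root position the root is bass, giving C, Eb, Gb, Bb from the bottom.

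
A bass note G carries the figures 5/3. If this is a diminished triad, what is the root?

The figures 5/3 mean the root of the chord is in the bass. If G is the root of a diminished triad, the root is G (chord tones G–Bb–Db).

G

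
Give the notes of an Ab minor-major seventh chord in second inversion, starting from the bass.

Eb, G, Ab, Cb

Ab minor-major seventh is Ab–Cb–Eb–G. Second inversion puts the fifth (Eb) in the bass, with the remaining tones above: Eb, G, Ab, Cb.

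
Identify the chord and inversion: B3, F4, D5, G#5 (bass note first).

G# diminished seventh, first inversion

The pitch classes B, F, D, G# arrange in thirds as G#–B–D–F: a G# diminished seventh chord.
With the third (B) in the bass, the chord is in first inversion (figured bass 6/5).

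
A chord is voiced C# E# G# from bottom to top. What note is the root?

C#, E#, G# are the tones of a C# major triad (C#–E#–G#), making C# the root.

C#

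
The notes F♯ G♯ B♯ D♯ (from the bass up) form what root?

F#, G#, B#, D# are the tones of a G# dominant seventh chord (G#–B#–D#–F#), making G# the root.

G#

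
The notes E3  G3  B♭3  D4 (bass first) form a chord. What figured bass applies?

The notes E, G, Bb, D stack in thirds as E–G–Bb–D — an E half-diminished seventh chord. The bass E is the root, so this is root position: figured 7.

7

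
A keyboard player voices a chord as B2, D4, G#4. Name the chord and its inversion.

The pitch classes B, D, G# arrange in thirds as G#–B–D: a G# diminished triad.
The lowest note is B, the third of the chord, so this is first inversion (figured bass 6).

G# diminished, first inversion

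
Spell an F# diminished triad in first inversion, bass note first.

Spelling F# diminished: F#–A–C. In first inversion the third is bass, giving A, C, F# from the bottom.

A, C, F#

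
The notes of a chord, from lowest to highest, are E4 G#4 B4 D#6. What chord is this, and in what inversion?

E major seventh, root position

Reducing to letter names: E, G#, B, D#. These stack in thirds as E–G#–B–D# — an E major seventh chord.
E is the root of E major seventh; root in the bass means root position (figured bass 7).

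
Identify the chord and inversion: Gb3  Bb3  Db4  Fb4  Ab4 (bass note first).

The pitch classes Gb, Bb, Db, Fb, Ab arrange in thirds as Gb–Bb–Db–Fb–Ab: a Gb dominant ninth chord.
With the root (Gb) in the bass, the chord is in root position.

Gb dominant ninth, root position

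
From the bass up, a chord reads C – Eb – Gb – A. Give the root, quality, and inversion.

Reducing to letter names: C, Eb, Gb, A. These stack in thirds as A–C–Eb–Gb — an A diminished seventh chord.
C is the third of A diminished seventh; third in the bass means first inversion (figured bass 6/5).

A diminished seventh, first inversion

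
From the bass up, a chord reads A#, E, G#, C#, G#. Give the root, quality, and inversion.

A# half-diminished seventh, root position

The pitch classes A#, E, G#, C# arrange in thirds as A#–C#–E–G#: an A# half-diminished seventh chord.
The lowest note is A#, the root of the chord, so this is root position (figured bass 7).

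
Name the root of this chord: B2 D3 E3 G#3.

E

The distinct letter names are B, D, E, G#. Arranged as a stack of thirds they read E–G#–B–D, so E is the root (an E dominant seventh chord).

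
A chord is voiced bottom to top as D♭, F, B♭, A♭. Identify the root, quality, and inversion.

Bb minor seventh, first inversion

The pitch classes Db, F, Bb, Ab arrange in thirds as Bb–Db–F–Ab: a Bb minor seventh chord.
The lowest note is Db, the third of the chord, so this is first inversion (figured bass 6/5).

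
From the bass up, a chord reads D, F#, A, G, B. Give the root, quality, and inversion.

The distinct note names are D, F#, A, G, B. Stacked in thirds they read G–B–D–F#–A, which is a major ninth chord on G.
D is the fifth of G major ninth; fifth in the bass means second inversion.

G major ninth, second inversion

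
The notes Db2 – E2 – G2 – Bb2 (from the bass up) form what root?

E

The distinct letter names are Db, E, G, Bb. Arranged as a stack of thirds they read E–G–Bb–Db, so E is the root (an E diminished seventh chord).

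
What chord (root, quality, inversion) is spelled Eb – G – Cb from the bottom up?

Cb augmented, first inversion

Reducing to letter names: Eb, G, Cb. These stack in thirds as Cb–Eb–G — a Cb augmented triad.
With the third (Eb) in the bass, the chord is in first inversion (figured bass 6).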